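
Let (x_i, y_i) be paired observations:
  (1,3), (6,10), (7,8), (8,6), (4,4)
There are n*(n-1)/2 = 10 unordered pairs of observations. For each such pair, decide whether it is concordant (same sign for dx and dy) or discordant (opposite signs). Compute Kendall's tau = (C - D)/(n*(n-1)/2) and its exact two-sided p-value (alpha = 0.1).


Step 1: Enumerate the 10 unordered pairs (i,j) with i<j and classify each by sign(x_j-x_i) * sign(y_j-y_i).
  (1,2):dx=+5,dy=+7->C; (1,3):dx=+6,dy=+5->C; (1,4):dx=+7,dy=+3->C; (1,5):dx=+3,dy=+1->C
  (2,3):dx=+1,dy=-2->D; (2,4):dx=+2,dy=-4->D; (2,5):dx=-2,dy=-6->C; (3,4):dx=+1,dy=-2->D
  (3,5):dx=-3,dy=-4->C; (4,5):dx=-4,dy=-2->C
Step 2: C = 7, D = 3, total pairs = 10.
Step 3: tau = (C - D)/(n(n-1)/2) = (7 - 3)/10 = 0.400000.
Step 4: Exact two-sided p-value (enumerate n! = 120 permutations of y under H0): p = 0.483333.
Step 5: alpha = 0.1. fail to reject H0.

tau_b = 0.4000 (C=7, D=3), p = 0.483333, fail to reject H0.


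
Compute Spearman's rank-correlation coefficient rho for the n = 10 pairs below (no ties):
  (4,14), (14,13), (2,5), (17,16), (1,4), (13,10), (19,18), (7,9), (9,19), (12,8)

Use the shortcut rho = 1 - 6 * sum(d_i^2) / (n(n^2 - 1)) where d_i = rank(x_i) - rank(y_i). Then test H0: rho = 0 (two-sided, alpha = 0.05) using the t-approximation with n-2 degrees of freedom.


Step 1: Rank x and y separately (midranks; no ties here).
rank(x): 4->3, 14->8, 2->2, 17->9, 1->1, 13->7, 19->10, 7->4, 9->5, 12->6
rank(y): 14->7, 13->6, 5->2, 16->8, 4->1, 10->5, 18->9, 9->4, 19->10, 8->3
Step 2: d_i = R_x(i) - R_y(i); compute d_i^2.
  (3-7)^2=16, (8-6)^2=4, (2-2)^2=0, (9-8)^2=1, (1-1)^2=0, (7-5)^2=4, (10-9)^2=1, (4-4)^2=0, (5-10)^2=25, (6-3)^2=9
sum(d^2) = 60.
Step 3: rho = 1 - 6*60 / (10*(10^2 - 1)) = 1 - 360/990 = 0.636364.
Step 4: Under H0, t = rho * sqrt((n-2)/(1-rho^2)) = 2.3333 ~ t(8).
Step 5: Two-sided p-value from the t-distribution with 8 df = 0.047912.
Step 6: alpha = 0.05. reject H0.

rho = 0.6364, p = 0.047912, reject H0 at alpha = 0.05.


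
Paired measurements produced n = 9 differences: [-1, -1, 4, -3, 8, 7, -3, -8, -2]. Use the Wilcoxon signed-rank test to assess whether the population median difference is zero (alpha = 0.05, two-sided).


Step 1: Drop any zero differences (none here) and take |d_i|.
|d| = [1, 1, 4, 3, 8, 7, 3, 8, 2]
Step 2: Midrank |d_i| (ties get averaged ranks).
ranks: |1|->1.5, |1|->1.5, |4|->6, |3|->4.5, |8|->8.5, |7|->7, |3|->4.5, |8|->8.5, |2|->3
Step 3: Attach original signs; sum ranks with positive sign and with negative sign.
W+ = 6 + 8.5 + 7 = 21.5
W- = 1.5 + 1.5 + 4.5 + 4.5 + 8.5 + 3 = 23.5
(Check: W+ + W- = 45 should equal n(n+1)/2 = 45.)
Step 4: Test statistic W = min(W+, W-) = 21.5.
Step 5: Ties in |d|, so use the tie-corrected normal approximation.
        E[W] = n(n+1)/4 = 9*10/4 = 22.5.
        Tie groups: |d|=1 (t=2), |d|=3 (t=2), |d|=8 (t=2); sum(t^3 - t) = 18.
        Var[W] = n(n+1)(2n+1)/24 - sum(t^3-t)/48 = 1710/24 - 18/48 = 70.875.
        z = (W - E[W]) / sqrt(Var[W]) = (21.5 - 22.5) / 8.4187 = -0.1188.
        Two-sided p = 2*Phi(z) = 0.905447.
Step 6: alpha = 0.05. fail to reject H0.

W+ = 21.5, W- = 23.5, W = min = 21.5, p = 0.905447, fail to reject H0.


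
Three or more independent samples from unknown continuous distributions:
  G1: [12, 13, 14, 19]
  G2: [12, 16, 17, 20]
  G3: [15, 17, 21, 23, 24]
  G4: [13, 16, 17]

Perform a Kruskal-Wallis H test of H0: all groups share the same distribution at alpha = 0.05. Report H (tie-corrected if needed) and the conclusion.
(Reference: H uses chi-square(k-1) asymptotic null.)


Step 1: Combine all N = 16 observations and assign midranks.
sorted (value, group, rank): (12,G1,1.5), (12,G2,1.5), (13,G1,3.5), (13,G4,3.5), (14,G1,5), (15,G3,6), (16,G2,7.5), (16,G4,7.5), (17,G2,10), (17,G3,10), (17,G4,10), (19,G1,12), (20,G2,13), (21,G3,14), (23,G3,15), (24,G3,16)
Step 2: Sum ranks within each group.
R_1 = 22 (n_1 = 4)
R_2 = 32 (n_2 = 4)
R_3 = 61 (n_3 = 5)
R_4 = 21 (n_4 = 3)
Step 3: H = 12/(N(N+1)) * sum(R_i^2/n_i) - 3(N+1)
     = 12/(16*17) * (22^2/4 + 32^2/4 + 61^2/5 + 21^2/3) - 3*17
     = 0.044118 * 1268.2 - 51
     = 4.950000.
Step 4: Ties present; correction factor C = 1 - 42/(16^3 - 16) = 0.989706. Corrected H = 4.950000 / 0.989706 = 5.001486.
Step 5: Under H0, H ~ chi^2(3); p-value = 0.171688.
Step 6: alpha = 0.05. fail to reject H0.

H = 5.0015, df = 3, p = 0.171688, fail to reject H0.


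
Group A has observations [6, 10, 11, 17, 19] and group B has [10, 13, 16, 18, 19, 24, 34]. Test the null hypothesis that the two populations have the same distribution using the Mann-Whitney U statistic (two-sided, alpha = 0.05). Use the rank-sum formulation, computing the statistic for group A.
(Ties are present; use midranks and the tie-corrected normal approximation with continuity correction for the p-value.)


Step 1: Combine and sort all 12 observations; assign midranks.
sorted (value, group): (6,X), (10,X), (10,Y), (11,X), (13,Y), (16,Y), (17,X), (18,Y), (19,X), (19,Y), (24,Y), (34,Y)
ranks: 6->1, 10->2.5, 10->2.5, 11->4, 13->5, 16->6, 17->7, 18->8, 19->9.5, 19->9.5, 24->11, 34->12
Step 2: Rank sum for X: R1 = 1 + 2.5 + 4 + 7 + 9.5 = 24.
Step 3: U_X = R1 - n1(n1+1)/2 = 24 - 5*6/2 = 24 - 15 = 9.
       U_Y = n1*n2 - U_X = 35 - 9 = 26.
Step 4: Ties are present, so use the tie-corrected normal approximation (with continuity correction) for the p-value.
Step 5: p-value = 0.192314; compare to alpha = 0.05. fail to reject H0.

U_X = 9, p = 0.192314, fail to reject H0 at alpha = 0.05.


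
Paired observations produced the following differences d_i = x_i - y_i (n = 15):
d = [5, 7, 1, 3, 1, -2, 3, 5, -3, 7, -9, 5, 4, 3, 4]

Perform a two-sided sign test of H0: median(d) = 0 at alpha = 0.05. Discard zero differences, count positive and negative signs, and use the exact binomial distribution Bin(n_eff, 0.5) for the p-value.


Step 1: Discard zero differences. Original n = 15; n_eff = number of nonzero differences = 15.
Nonzero differences (with sign): +5, +7, +1, +3, +1, -2, +3, +5, -3, +7, -9, +5, +4, +3, +4
Step 2: Count signs: positive = 12, negative = 3.
Step 3: Under H0: P(positive) = 0.5, so the number of positives S ~ Bin(15, 0.5).
Step 4: Two-sided exact p-value = sum of Bin(15,0.5) probabilities at or below the observed probability = 0.035156.
Step 5: alpha = 0.05. reject H0.

n_eff = 15, pos = 12, neg = 3, p = 0.035156, reject H0.


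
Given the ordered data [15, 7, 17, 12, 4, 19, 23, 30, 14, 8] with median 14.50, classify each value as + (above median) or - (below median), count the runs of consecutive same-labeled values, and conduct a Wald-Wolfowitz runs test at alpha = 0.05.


Step 1: Compute median = 14.50; label A = above, B = below.
Labels in order: ABABBAAABB  (n_A = 5, n_B = 5)
Step 2: Count runs R = 6.
Step 3: Under H0 (random ordering), E[R] = 2*n_A*n_B/(n_A+n_B) + 1 = 2*5*5/10 + 1 = 6.0000.
        Var[R] = 2*n_A*n_B*(2*n_A*n_B - n_A - n_B) / ((n_A+n_B)^2 * (n_A+n_B-1)) = 2000/900 = 2.2222.
        SD[R] = 1.4907.
Step 4: R = E[R], so z = 0 with no continuity correction.
Step 5: Two-sided p-value via normal approximation = 2*(1 - Phi(|z|)) = 1.000000.
Step 6: alpha = 0.05. fail to reject H0.

R = 6, z = 0.0000, p = 1.000000, fail to reject H0.


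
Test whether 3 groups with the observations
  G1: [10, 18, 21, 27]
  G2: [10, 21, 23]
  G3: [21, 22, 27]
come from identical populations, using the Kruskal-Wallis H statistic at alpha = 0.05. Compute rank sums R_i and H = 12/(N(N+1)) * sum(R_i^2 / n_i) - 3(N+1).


Step 1: Combine all N = 10 observations and assign midranks.
sorted (value, group, rank): (10,G1,1.5), (10,G2,1.5), (18,G1,3), (21,G1,5), (21,G2,5), (21,G3,5), (22,G3,7), (23,G2,8), (27,G1,9.5), (27,G3,9.5)
Step 2: Sum ranks within each group.
R_1 = 19 (n_1 = 4)
R_2 = 14.5 (n_2 = 3)
R_3 = 21.5 (n_3 = 3)
Step 3: H = 12/(N(N+1)) * sum(R_i^2/n_i) - 3(N+1)
     = 12/(10*11) * (19^2/4 + 14.5^2/3 + 21.5^2/3) - 3*11
     = 0.109091 * 314.417 - 33
     = 1.300000.
Step 4: Ties present; correction factor C = 1 - 36/(10^3 - 10) = 0.963636. Corrected H = 1.300000 / 0.963636 = 1.349057.
Step 5: Under H0, H ~ chi^2(2); p-value = 0.509397.
Step 6: alpha = 0.05. fail to reject H0.

H = 1.3491, df = 2, p = 0.509397, fail to reject H0.


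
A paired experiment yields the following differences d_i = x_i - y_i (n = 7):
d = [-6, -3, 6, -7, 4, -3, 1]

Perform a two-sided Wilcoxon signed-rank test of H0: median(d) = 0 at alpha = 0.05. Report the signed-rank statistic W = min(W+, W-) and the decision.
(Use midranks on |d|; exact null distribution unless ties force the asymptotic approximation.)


Step 1: Drop any zero differences (none here) and take |d_i|.
|d| = [6, 3, 6, 7, 4, 3, 1]
Step 2: Midrank |d_i| (ties get averaged ranks).
ranks: |6|->5.5, |3|->2.5, |6|->5.5, |7|->7, |4|->4, |3|->2.5, |1|->1
Step 3: Attach original signs; sum ranks with positive sign and with negative sign.
W+ = 5.5 + 4 + 1 = 10.5
W- = 5.5 + 2.5 + 7 + 2.5 = 17.5
(Check: W+ + W- = 28 should equal n(n+1)/2 = 28.)
Step 4: Test statistic W = min(W+, W-) = 10.5.
Step 5: Ties in |d|, so use the tie-corrected normal approximation.
        E[W] = n(n+1)/4 = 7*8/4 = 14.
        Tie groups: |d|=3 (t=2), |d|=6 (t=2); sum(t^3 - t) = 12.
        Var[W] = n(n+1)(2n+1)/24 - sum(t^3-t)/48 = 840/24 - 12/48 = 34.75.
        z = (W - E[W]) / sqrt(Var[W]) = (10.5 - 14) / 5.8949 = -0.5937.
        Two-sided p = 2*Phi(z) = 0.552691.
Step 6: alpha = 0.05. fail to reject H0.

W+ = 10.5, W- = 17.5, W = min = 10.5, p = 0.552691, fail to reject H0.


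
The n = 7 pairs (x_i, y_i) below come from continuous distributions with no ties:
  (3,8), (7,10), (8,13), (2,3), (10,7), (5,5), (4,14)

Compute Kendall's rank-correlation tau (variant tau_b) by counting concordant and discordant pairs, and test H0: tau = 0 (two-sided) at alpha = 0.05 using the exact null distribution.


Step 1: Enumerate the 21 unordered pairs (i,j) with i<j and classify each by sign(x_j-x_i) * sign(y_j-y_i).
  (1,2):dx=+4,dy=+2->C; (1,3):dx=+5,dy=+5->C; (1,4):dx=-1,dy=-5->C; (1,5):dx=+7,dy=-1->D
  (1,6):dx=+2,dy=-3->D; (1,7):dx=+1,dy=+6->C; (2,3):dx=+1,dy=+3->C; (2,4):dx=-5,dy=-7->C
  (2,5):dx=+3,dy=-3->D; (2,6):dx=-2,dy=-5->C; (2,7):dx=-3,dy=+4->D; (3,4):dx=-6,dy=-10->C
  (3,5):dx=+2,dy=-6->D; (3,6):dx=-3,dy=-8->C; (3,7):dx=-4,dy=+1->D; (4,5):dx=+8,dy=+4->C
  (4,6):dx=+3,dy=+2->C; (4,7):dx=+2,dy=+11->C; (5,6):dx=-5,dy=-2->C; (5,7):dx=-6,dy=+7->D
  (6,7):dx=-1,dy=+9->D
Step 2: C = 13, D = 8, total pairs = 21.
Step 3: tau = (C - D)/(n(n-1)/2) = (13 - 8)/21 = 0.238095.
Step 4: Exact two-sided p-value (enumerate n! = 5040 permutations of y under H0): p = 0.561905.
Step 5: alpha = 0.05. fail to reject H0.

tau_b = 0.2381 (C=13, D=8), p = 0.561905, fail to reject H0.


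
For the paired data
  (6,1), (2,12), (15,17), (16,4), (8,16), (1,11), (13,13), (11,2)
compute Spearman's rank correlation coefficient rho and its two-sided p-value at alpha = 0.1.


Step 1: Rank x and y separately (midranks; no ties here).
rank(x): 6->3, 2->2, 15->7, 16->8, 8->4, 1->1, 13->6, 11->5
rank(y): 1->1, 12->5, 17->8, 4->3, 16->7, 11->4, 13->6, 2->2
Step 2: d_i = R_x(i) - R_y(i); compute d_i^2.
  (3-1)^2=4, (2-5)^2=9, (7-8)^2=1, (8-3)^2=25, (4-7)^2=9, (1-4)^2=9, (6-6)^2=0, (5-2)^2=9
sum(d^2) = 66.
Step 3: rho = 1 - 6*66 / (8*(8^2 - 1)) = 1 - 396/504 = 0.214286.
Step 4: Under H0, t = rho * sqrt((n-2)/(1-rho^2)) = 0.5374 ~ t(6).
Step 5: Two-sided p-value from the t-distribution with 6 df = 0.610344.
Step 6: alpha = 0.1. fail to reject H0.

rho = 0.2143, p = 0.610344, fail to reject H0 at alpha = 0.1.


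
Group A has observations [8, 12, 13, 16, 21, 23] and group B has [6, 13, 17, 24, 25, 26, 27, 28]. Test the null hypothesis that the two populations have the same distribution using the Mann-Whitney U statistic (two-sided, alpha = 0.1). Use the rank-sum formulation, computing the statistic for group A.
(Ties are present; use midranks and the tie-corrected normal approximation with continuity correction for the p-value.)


Step 1: Combine and sort all 14 observations; assign midranks.
sorted (value, group): (6,Y), (8,X), (12,X), (13,X), (13,Y), (16,X), (17,Y), (21,X), (23,X), (24,Y), (25,Y), (26,Y), (27,Y), (28,Y)
ranks: 6->1, 8->2, 12->3, 13->4.5, 13->4.5, 16->6, 17->7, 21->8, 23->9, 24->10, 25->11, 26->12, 27->13, 28->14
Step 2: Rank sum for X: R1 = 2 + 3 + 4.5 + 6 + 8 + 9 = 32.5.
Step 3: U_X = R1 - n1(n1+1)/2 = 32.5 - 6*7/2 = 32.5 - 21 = 11.5.
       U_Y = n1*n2 - U_X = 48 - 11.5 = 36.5.
Step 4: Ties are present, so use the tie-corrected normal approximation (with continuity correction) for the p-value.
Step 5: p-value = 0.120926; compare to alpha = 0.1. fail to reject H0.

U_X = 11.5, p = 0.120926, fail to reject H0 at alpha = 0.1.


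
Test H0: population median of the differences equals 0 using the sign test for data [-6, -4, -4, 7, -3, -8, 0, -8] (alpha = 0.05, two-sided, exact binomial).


Step 1: Discard zero differences. Original n = 8; n_eff = number of nonzero differences = 7.
Nonzero differences (with sign): -6, -4, -4, +7, -3, -8, -8
Step 2: Count signs: positive = 1, negative = 6.
Step 3: Under H0: P(positive) = 0.5, so the number of positives S ~ Bin(7, 0.5).
Step 4: Two-sided exact p-value = sum of Bin(7,0.5) probabilities at or below the observed probability = 0.125000.
Step 5: alpha = 0.05. fail to reject H0.

n_eff = 7, pos = 1, neg = 6, p = 0.125000, fail to reject H0.


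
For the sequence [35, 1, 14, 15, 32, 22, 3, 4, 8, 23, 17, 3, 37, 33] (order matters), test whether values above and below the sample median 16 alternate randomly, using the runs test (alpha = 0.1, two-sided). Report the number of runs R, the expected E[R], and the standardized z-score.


Step 1: Compute median = 16; label A = above, B = below.
Labels in order: ABBBAABBBAABAA  (n_A = 7, n_B = 7)
Step 2: Count runs R = 7.
Step 3: Under H0 (random ordering), E[R] = 2*n_A*n_B/(n_A+n_B) + 1 = 2*7*7/14 + 1 = 8.0000.
        Var[R] = 2*n_A*n_B*(2*n_A*n_B - n_A - n_B) / ((n_A+n_B)^2 * (n_A+n_B-1)) = 8232/2548 = 3.2308.
        SD[R] = 1.7974.
Step 4: Continuity-corrected z = (R + 0.5 - E[R]) / SD[R] = (7 + 0.5 - 8.0000) / 1.7974 = -0.2782.
Step 5: Two-sided p-value via normal approximation = 2*(1 - Phi(|z|)) = 0.780879.
Step 6: alpha = 0.1. fail to reject H0.

R = 7, z = -0.2782, p = 0.780879, fail to reject H0.


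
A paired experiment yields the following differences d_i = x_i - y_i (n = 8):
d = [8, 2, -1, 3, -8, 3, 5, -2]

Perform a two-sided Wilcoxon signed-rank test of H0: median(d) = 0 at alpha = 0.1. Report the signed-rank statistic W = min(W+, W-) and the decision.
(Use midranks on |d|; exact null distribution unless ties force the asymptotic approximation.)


Step 1: Drop any zero differences (none here) and take |d_i|.
|d| = [8, 2, 1, 3, 8, 3, 5, 2]
Step 2: Midrank |d_i| (ties get averaged ranks).
ranks: |8|->7.5, |2|->2.5, |1|->1, |3|->4.5, |8|->7.5, |3|->4.5, |5|->6, |2|->2.5
Step 3: Attach original signs; sum ranks with positive sign and with negative sign.
W+ = 7.5 + 2.5 + 4.5 + 4.5 + 6 = 25
W- = 1 + 7.5 + 2.5 = 11
(Check: W+ + W- = 36 should equal n(n+1)/2 = 36.)
Step 4: Test statistic W = min(W+, W-) = 11.
Step 5: Ties in |d|, so use the tie-corrected normal approximation.
        E[W] = n(n+1)/4 = 8*9/4 = 18.
        Tie groups: |d|=2 (t=2), |d|=3 (t=2), |d|=8 (t=2); sum(t^3 - t) = 18.
        Var[W] = n(n+1)(2n+1)/24 - sum(t^3-t)/48 = 1224/24 - 18/48 = 50.625.
        z = (W - E[W]) / sqrt(Var[W]) = (11 - 18) / 7.1151 = -0.9838.
        Two-sided p = 2*Phi(z) = 0.325204.
Step 6: alpha = 0.1. fail to reject H0.

W+ = 25, W- = 11, W = min = 11, p = 0.325204, fail to reject H0.


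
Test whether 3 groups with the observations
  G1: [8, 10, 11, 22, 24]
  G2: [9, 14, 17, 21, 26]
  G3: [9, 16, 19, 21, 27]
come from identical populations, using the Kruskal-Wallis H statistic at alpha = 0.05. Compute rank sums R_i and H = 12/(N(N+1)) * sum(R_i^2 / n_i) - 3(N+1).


Step 1: Combine all N = 15 observations and assign midranks.
sorted (value, group, rank): (8,G1,1), (9,G2,2.5), (9,G3,2.5), (10,G1,4), (11,G1,5), (14,G2,6), (16,G3,7), (17,G2,8), (19,G3,9), (21,G2,10.5), (21,G3,10.5), (22,G1,12), (24,G1,13), (26,G2,14), (27,G3,15)
Step 2: Sum ranks within each group.
R_1 = 35 (n_1 = 5)
R_2 = 41 (n_2 = 5)
R_3 = 44 (n_3 = 5)
Step 3: H = 12/(N(N+1)) * sum(R_i^2/n_i) - 3(N+1)
     = 12/(15*16) * (35^2/5 + 41^2/5 + 44^2/5) - 3*16
     = 0.050000 * 968.4 - 48
     = 0.420000.
Step 4: Ties present; correction factor C = 1 - 12/(15^3 - 15) = 0.996429. Corrected H = 0.420000 / 0.996429 = 0.421505.
Step 5: Under H0, H ~ chi^2(2); p-value = 0.809974.
Step 6: alpha = 0.05. fail to reject H0.

H = 0.4215, df = 2, p = 0.809974, fail to reject H0.


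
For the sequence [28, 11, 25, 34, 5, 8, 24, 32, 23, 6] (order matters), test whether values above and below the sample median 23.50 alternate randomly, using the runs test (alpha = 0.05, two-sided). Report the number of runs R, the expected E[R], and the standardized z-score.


Step 1: Compute median = 23.50; label A = above, B = below.
Labels in order: ABAABBAABB  (n_A = 5, n_B = 5)
Step 2: Count runs R = 6.
Step 3: Under H0 (random ordering), E[R] = 2*n_A*n_B/(n_A+n_B) + 1 = 2*5*5/10 + 1 = 6.0000.
        Var[R] = 2*n_A*n_B*(2*n_A*n_B - n_A - n_B) / ((n_A+n_B)^2 * (n_A+n_B-1)) = 2000/900 = 2.2222.
        SD[R] = 1.4907.
Step 4: R = E[R], so z = 0 with no continuity correction.
Step 5: Two-sided p-value via normal approximation = 2*(1 - Phi(|z|)) = 1.000000.
Step 6: alpha = 0.05. fail to reject H0.

R = 6, z = 0.0000, p = 1.000000, fail to reject H0.


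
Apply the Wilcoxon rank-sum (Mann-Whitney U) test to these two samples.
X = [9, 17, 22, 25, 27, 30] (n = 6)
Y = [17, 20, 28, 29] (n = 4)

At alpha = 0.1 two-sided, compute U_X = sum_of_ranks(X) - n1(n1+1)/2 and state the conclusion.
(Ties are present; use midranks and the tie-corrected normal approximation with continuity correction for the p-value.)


Step 1: Combine and sort all 10 observations; assign midranks.
sorted (value, group): (9,X), (17,X), (17,Y), (20,Y), (22,X), (25,X), (27,X), (28,Y), (29,Y), (30,X)
ranks: 9->1, 17->2.5, 17->2.5, 20->4, 22->5, 25->6, 27->7, 28->8, 29->9, 30->10
Step 2: Rank sum for X: R1 = 1 + 2.5 + 5 + 6 + 7 + 10 = 31.5.
Step 3: U_X = R1 - n1(n1+1)/2 = 31.5 - 6*7/2 = 31.5 - 21 = 10.5.
       U_Y = n1*n2 - U_X = 24 - 10.5 = 13.5.
Step 4: Ties are present, so use the tie-corrected normal approximation (with continuity correction) for the p-value.
Step 5: p-value = 0.830664; compare to alpha = 0.1. fail to reject H0.

U_X = 10.5, p = 0.830664, fail to reject H0 at alpha = 0.1.


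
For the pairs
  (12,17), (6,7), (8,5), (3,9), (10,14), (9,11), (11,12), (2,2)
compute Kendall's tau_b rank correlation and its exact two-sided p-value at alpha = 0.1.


Step 1: Enumerate the 28 unordered pairs (i,j) with i<j and classify each by sign(x_j-x_i) * sign(y_j-y_i).
  (1,2):dx=-6,dy=-10->C; (1,3):dx=-4,dy=-12->C; (1,4):dx=-9,dy=-8->C; (1,5):dx=-2,dy=-3->C
  (1,6):dx=-3,dy=-6->C; (1,7):dx=-1,dy=-5->C; (1,8):dx=-10,dy=-15->C; (2,3):dx=+2,dy=-2->D
  (2,4):dx=-3,dy=+2->D; (2,5):dx=+4,dy=+7->C; (2,6):dx=+3,dy=+4->C; (2,7):dx=+5,dy=+5->C
  (2,8):dx=-4,dy=-5->C; (3,4):dx=-5,dy=+4->D; (3,5):dx=+2,dy=+9->C; (3,6):dx=+1,dy=+6->C
  (3,7):dx=+3,dy=+7->C; (3,8):dx=-6,dy=-3->C; (4,5):dx=+7,dy=+5->C; (4,6):dx=+6,dy=+2->C
  (4,7):dx=+8,dy=+3->C; (4,8):dx=-1,dy=-7->C; (5,6):dx=-1,dy=-3->C; (5,7):dx=+1,dy=-2->D
  (5,8):dx=-8,dy=-12->C; (6,7):dx=+2,dy=+1->C; (6,8):dx=-7,dy=-9->C; (7,8):dx=-9,dy=-10->C
Step 2: C = 24, D = 4, total pairs = 28.
Step 3: tau = (C - D)/(n(n-1)/2) = (24 - 4)/28 = 0.714286.
Step 4: Exact two-sided p-value (enumerate n! = 40320 permutations of y under H0): p = 0.014137.
Step 5: alpha = 0.1. reject H0.

tau_b = 0.7143 (C=24, D=4), p = 0.014137, reject H0.


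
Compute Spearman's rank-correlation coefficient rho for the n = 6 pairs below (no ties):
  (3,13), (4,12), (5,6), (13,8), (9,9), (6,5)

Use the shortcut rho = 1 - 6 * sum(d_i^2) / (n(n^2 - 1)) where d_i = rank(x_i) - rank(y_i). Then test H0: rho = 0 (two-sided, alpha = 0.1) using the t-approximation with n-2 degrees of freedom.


Step 1: Rank x and y separately (midranks; no ties here).
rank(x): 3->1, 4->2, 5->3, 13->6, 9->5, 6->4
rank(y): 13->6, 12->5, 6->2, 8->3, 9->4, 5->1
Step 2: d_i = R_x(i) - R_y(i); compute d_i^2.
  (1-6)^2=25, (2-5)^2=9, (3-2)^2=1, (6-3)^2=9, (5-4)^2=1, (4-1)^2=9
sum(d^2) = 54.
Step 3: rho = 1 - 6*54 / (6*(6^2 - 1)) = 1 - 324/210 = -0.542857.
Step 4: Under H0, t = rho * sqrt((n-2)/(1-rho^2)) = -1.2928 ~ t(4).
Step 5: Two-sided p-value from the t-distribution with 4 df = 0.265703.
Step 6: alpha = 0.1. fail to reject H0.

rho = -0.5429, p = 0.265703, fail to reject H0 at alpha = 0.1.


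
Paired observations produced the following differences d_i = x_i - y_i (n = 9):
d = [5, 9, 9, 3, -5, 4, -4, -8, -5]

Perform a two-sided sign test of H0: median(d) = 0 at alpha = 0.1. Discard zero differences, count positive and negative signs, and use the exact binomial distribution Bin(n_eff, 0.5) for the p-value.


Step 1: Discard zero differences. Original n = 9; n_eff = number of nonzero differences = 9.
Nonzero differences (with sign): +5, +9, +9, +3, -5, +4, -4, -8, -5
Step 2: Count signs: positive = 5, negative = 4.
Step 3: Under H0: P(positive) = 0.5, so the number of positives S ~ Bin(9, 0.5).
Step 4: Two-sided exact p-value = sum of Bin(9,0.5) probabilities at or below the observed probability = 1.000000.
Step 5: alpha = 0.1. fail to reject H0.

n_eff = 9, pos = 5, neg = 4, p = 1.000000, fail to reject H0.


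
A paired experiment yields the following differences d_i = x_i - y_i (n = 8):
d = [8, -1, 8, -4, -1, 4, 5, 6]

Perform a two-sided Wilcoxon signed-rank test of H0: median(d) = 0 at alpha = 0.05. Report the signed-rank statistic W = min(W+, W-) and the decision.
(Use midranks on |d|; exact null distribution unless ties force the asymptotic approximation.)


Step 1: Drop any zero differences (none here) and take |d_i|.
|d| = [8, 1, 8, 4, 1, 4, 5, 6]
Step 2: Midrank |d_i| (ties get averaged ranks).
ranks: |8|->7.5, |1|->1.5, |8|->7.5, |4|->3.5, |1|->1.5, |4|->3.5, |5|->5, |6|->6
Step 3: Attach original signs; sum ranks with positive sign and with negative sign.
W+ = 7.5 + 7.5 + 3.5 + 5 + 6 = 29.5
W- = 1.5 + 3.5 + 1.5 = 6.5
(Check: W+ + W- = 36 should equal n(n+1)/2 = 36.)
Step 4: Test statistic W = min(W+, W-) = 6.5.
Step 5: Ties in |d|, so use the tie-corrected normal approximation.
        E[W] = n(n+1)/4 = 8*9/4 = 18.
        Tie groups: |d|=1 (t=2), |d|=4 (t=2), |d|=8 (t=2); sum(t^3 - t) = 18.
        Var[W] = n(n+1)(2n+1)/24 - sum(t^3-t)/48 = 1224/24 - 18/48 = 50.625.
        z = (W - E[W]) / sqrt(Var[W]) = (6.5 - 18) / 7.1151 = -1.6163.
        Two-sided p = 2*Phi(z) = 0.106035.
Step 6: alpha = 0.05. fail to reject H0.

W+ = 29.5, W- = 6.5, W = min = 6.5, p = 0.106035, fail to reject H0.


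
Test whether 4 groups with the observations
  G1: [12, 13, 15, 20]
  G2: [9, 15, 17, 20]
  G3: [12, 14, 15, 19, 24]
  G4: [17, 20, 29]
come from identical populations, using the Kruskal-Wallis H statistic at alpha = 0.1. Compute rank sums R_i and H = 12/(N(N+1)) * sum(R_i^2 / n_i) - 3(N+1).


Step 1: Combine all N = 16 observations and assign midranks.
sorted (value, group, rank): (9,G2,1), (12,G1,2.5), (12,G3,2.5), (13,G1,4), (14,G3,5), (15,G1,7), (15,G2,7), (15,G3,7), (17,G2,9.5), (17,G4,9.5), (19,G3,11), (20,G1,13), (20,G2,13), (20,G4,13), (24,G3,15), (29,G4,16)
Step 2: Sum ranks within each group.
R_1 = 26.5 (n_1 = 4)
R_2 = 30.5 (n_2 = 4)
R_3 = 40.5 (n_3 = 5)
R_4 = 38.5 (n_4 = 3)
Step 3: H = 12/(N(N+1)) * sum(R_i^2/n_i) - 3(N+1)
     = 12/(16*17) * (26.5^2/4 + 30.5^2/4 + 40.5^2/5 + 38.5^2/3) - 3*17
     = 0.044118 * 1230.26 - 51
     = 3.276103.
Step 4: Ties present; correction factor C = 1 - 60/(16^3 - 16) = 0.985294. Corrected H = 3.276103 / 0.985294 = 3.325000.
Step 5: Under H0, H ~ chi^2(3); p-value = 0.344178.
Step 6: alpha = 0.1. fail to reject H0.

H = 3.3250, df = 3, p = 0.344178, fail to reject H0.


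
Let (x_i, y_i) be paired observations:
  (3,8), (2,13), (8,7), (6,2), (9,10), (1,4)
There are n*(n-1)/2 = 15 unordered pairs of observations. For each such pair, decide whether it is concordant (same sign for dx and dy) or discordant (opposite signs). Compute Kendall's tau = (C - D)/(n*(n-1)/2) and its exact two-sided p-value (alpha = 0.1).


Step 1: Enumerate the 15 unordered pairs (i,j) with i<j and classify each by sign(x_j-x_i) * sign(y_j-y_i).
  (1,2):dx=-1,dy=+5->D; (1,3):dx=+5,dy=-1->D; (1,4):dx=+3,dy=-6->D; (1,5):dx=+6,dy=+2->C
  (1,6):dx=-2,dy=-4->C; (2,3):dx=+6,dy=-6->D; (2,4):dx=+4,dy=-11->D; (2,5):dx=+7,dy=-3->D
  (2,6):dx=-1,dy=-9->C; (3,4):dx=-2,dy=-5->C; (3,5):dx=+1,dy=+3->C; (3,6):dx=-7,dy=-3->C
  (4,5):dx=+3,dy=+8->C; (4,6):dx=-5,dy=+2->D; (5,6):dx=-8,dy=-6->C
Step 2: C = 8, D = 7, total pairs = 15.
Step 3: tau = (C - D)/(n(n-1)/2) = (8 - 7)/15 = 0.066667.
Step 4: Exact two-sided p-value (enumerate n! = 720 permutations of y under H0): p = 1.000000.
Step 5: alpha = 0.1. fail to reject H0.

tau_b = 0.0667 (C=8, D=7), p = 1.000000, fail to reject H0.


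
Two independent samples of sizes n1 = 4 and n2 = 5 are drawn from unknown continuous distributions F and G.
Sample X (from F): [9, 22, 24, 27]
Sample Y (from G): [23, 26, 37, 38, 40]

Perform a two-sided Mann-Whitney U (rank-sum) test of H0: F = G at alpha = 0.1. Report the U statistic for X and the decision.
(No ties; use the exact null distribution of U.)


Step 1: Combine and sort all 9 observations; assign midranks.
sorted (value, group): (9,X), (22,X), (23,Y), (24,X), (26,Y), (27,X), (37,Y), (38,Y), (40,Y)
ranks: 9->1, 22->2, 23->3, 24->4, 26->5, 27->6, 37->7, 38->8, 40->9
Step 2: Rank sum for X: R1 = 1 + 2 + 4 + 6 = 13.
Step 3: U_X = R1 - n1(n1+1)/2 = 13 - 4*5/2 = 13 - 10 = 3.
       U_Y = n1*n2 - U_X = 20 - 3 = 17.
Step 4: No ties, so the exact null distribution of U (based on enumerating the C(9,4) = 126 equally likely rank assignments) gives the two-sided p-value.
Step 5: p-value = 0.111111; compare to alpha = 0.1. fail to reject H0.

U_X = 3, p = 0.111111, fail to reject H0 at alpha = 0.1.


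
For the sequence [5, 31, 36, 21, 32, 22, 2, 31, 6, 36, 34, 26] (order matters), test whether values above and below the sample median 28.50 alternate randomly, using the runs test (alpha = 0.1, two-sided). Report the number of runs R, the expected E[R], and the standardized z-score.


Step 1: Compute median = 28.50; label A = above, B = below.
Labels in order: BAABABBABAAB  (n_A = 6, n_B = 6)
Step 2: Count runs R = 9.
Step 3: Under H0 (random ordering), E[R] = 2*n_A*n_B/(n_A+n_B) + 1 = 2*6*6/12 + 1 = 7.0000.
        Var[R] = 2*n_A*n_B*(2*n_A*n_B - n_A - n_B) / ((n_A+n_B)^2 * (n_A+n_B-1)) = 4320/1584 = 2.7273.
        SD[R] = 1.6514.
Step 4: Continuity-corrected z = (R - 0.5 - E[R]) / SD[R] = (9 - 0.5 - 7.0000) / 1.6514 = 0.9083.
Step 5: Two-sided p-value via normal approximation = 2*(1 - Phi(|z|)) = 0.363722.
Step 6: alpha = 0.1. fail to reject H0.

R = 9, z = 0.9083, p = 0.363722, fail to reject H0.


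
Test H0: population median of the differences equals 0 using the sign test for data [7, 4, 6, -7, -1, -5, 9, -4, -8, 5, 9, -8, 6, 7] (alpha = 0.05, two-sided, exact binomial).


Step 1: Discard zero differences. Original n = 14; n_eff = number of nonzero differences = 14.
Nonzero differences (with sign): +7, +4, +6, -7, -1, -5, +9, -4, -8, +5, +9, -8, +6, +7
Step 2: Count signs: positive = 8, negative = 6.
Step 3: Under H0: P(positive) = 0.5, so the number of positives S ~ Bin(14, 0.5).
Step 4: Two-sided exact p-value = sum of Bin(14,0.5) probabilities at or below the observed probability = 0.790527.
Step 5: alpha = 0.05. fail to reject H0.

n_eff = 14, pos = 8, neg = 6, p = 0.790527, fail to reject H0.


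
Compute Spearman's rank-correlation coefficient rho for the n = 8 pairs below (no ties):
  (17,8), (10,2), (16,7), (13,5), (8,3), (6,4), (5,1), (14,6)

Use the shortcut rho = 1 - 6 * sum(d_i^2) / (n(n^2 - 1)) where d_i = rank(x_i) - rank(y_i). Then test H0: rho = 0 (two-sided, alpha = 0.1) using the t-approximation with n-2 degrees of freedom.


Step 1: Rank x and y separately (midranks; no ties here).
rank(x): 17->8, 10->4, 16->7, 13->5, 8->3, 6->2, 5->1, 14->6
rank(y): 8->8, 2->2, 7->7, 5->5, 3->3, 4->4, 1->1, 6->6
Step 2: d_i = R_x(i) - R_y(i); compute d_i^2.
  (8-8)^2=0, (4-2)^2=4, (7-7)^2=0, (5-5)^2=0, (3-3)^2=0, (2-4)^2=4, (1-1)^2=0, (6-6)^2=0
sum(d^2) = 8.
Step 3: rho = 1 - 6*8 / (8*(8^2 - 1)) = 1 - 48/504 = 0.904762.
Step 4: Under H0, t = rho * sqrt((n-2)/(1-rho^2)) = 5.2034 ~ t(6).
Step 5: Two-sided p-value from the t-distribution with 6 df = 0.002008.
Step 6: alpha = 0.1. reject H0.

rho = 0.9048, p = 0.002008, reject H0 at alpha = 0.1.


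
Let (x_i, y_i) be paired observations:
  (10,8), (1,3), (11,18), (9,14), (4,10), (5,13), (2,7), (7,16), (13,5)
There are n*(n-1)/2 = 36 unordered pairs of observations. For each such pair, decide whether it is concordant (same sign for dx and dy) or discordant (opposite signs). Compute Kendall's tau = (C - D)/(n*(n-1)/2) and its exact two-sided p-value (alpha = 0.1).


Step 1: Enumerate the 36 unordered pairs (i,j) with i<j and classify each by sign(x_j-x_i) * sign(y_j-y_i).
  (1,2):dx=-9,dy=-5->C; (1,3):dx=+1,dy=+10->C; (1,4):dx=-1,dy=+6->D; (1,5):dx=-6,dy=+2->D
  (1,6):dx=-5,dy=+5->D; (1,7):dx=-8,dy=-1->C; (1,8):dx=-3,dy=+8->D; (1,9):dx=+3,dy=-3->D
  (2,3):dx=+10,dy=+15->C; (2,4):dx=+8,dy=+11->C; (2,5):dx=+3,dy=+7->C; (2,6):dx=+4,dy=+10->C
  (2,7):dx=+1,dy=+4->C; (2,8):dx=+6,dy=+13->C; (2,9):dx=+12,dy=+2->C; (3,4):dx=-2,dy=-4->C
  (3,5):dx=-7,dy=-8->C; (3,6):dx=-6,dy=-5->C; (3,7):dx=-9,dy=-11->C; (3,8):dx=-4,dy=-2->C
  (3,9):dx=+2,dy=-13->D; (4,5):dx=-5,dy=-4->C; (4,6):dx=-4,dy=-1->C; (4,7):dx=-7,dy=-7->C
  (4,8):dx=-2,dy=+2->D; (4,9):dx=+4,dy=-9->D; (5,6):dx=+1,dy=+3->C; (5,7):dx=-2,dy=-3->C
  (5,8):dx=+3,dy=+6->C; (5,9):dx=+9,dy=-5->D; (6,7):dx=-3,dy=-6->C; (6,8):dx=+2,dy=+3->C
  (6,9):dx=+8,dy=-8->D; (7,8):dx=+5,dy=+9->C; (7,9):dx=+11,dy=-2->D; (8,9):dx=+6,dy=-11->D
Step 2: C = 24, D = 12, total pairs = 36.
Step 3: tau = (C - D)/(n(n-1)/2) = (24 - 12)/36 = 0.333333.
Step 4: Exact two-sided p-value (enumerate n! = 362880 permutations of y under H0): p = 0.259518.
Step 5: alpha = 0.1. fail to reject H0.

tau_b = 0.3333 (C=24, D=12), p = 0.259518, fail to reject H0.


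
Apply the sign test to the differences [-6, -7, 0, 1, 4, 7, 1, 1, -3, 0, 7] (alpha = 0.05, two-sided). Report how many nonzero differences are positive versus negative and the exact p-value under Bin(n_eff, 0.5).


Step 1: Discard zero differences. Original n = 11; n_eff = number of nonzero differences = 9.
Nonzero differences (with sign): -6, -7, +1, +4, +7, +1, +1, -3, +7
Step 2: Count signs: positive = 6, negative = 3.
Step 3: Under H0: P(positive) = 0.5, so the number of positives S ~ Bin(9, 0.5).
Step 4: Two-sided exact p-value = sum of Bin(9,0.5) probabilities at or below the observed probability = 0.507812.
Step 5: alpha = 0.05. fail to reject H0.

n_eff = 9, pos = 6, neg = 3, p = 0.507812, fail to reject H0.


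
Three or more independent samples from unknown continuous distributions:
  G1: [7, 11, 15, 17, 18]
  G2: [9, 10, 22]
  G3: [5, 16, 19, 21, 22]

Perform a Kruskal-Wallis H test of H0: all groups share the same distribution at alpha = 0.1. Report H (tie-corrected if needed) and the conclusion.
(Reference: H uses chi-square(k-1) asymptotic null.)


Step 1: Combine all N = 13 observations and assign midranks.
sorted (value, group, rank): (5,G3,1), (7,G1,2), (9,G2,3), (10,G2,4), (11,G1,5), (15,G1,6), (16,G3,7), (17,G1,8), (18,G1,9), (19,G3,10), (21,G3,11), (22,G2,12.5), (22,G3,12.5)
Step 2: Sum ranks within each group.
R_1 = 30 (n_1 = 5)
R_2 = 19.5 (n_2 = 3)
R_3 = 41.5 (n_3 = 5)
Step 3: H = 12/(N(N+1)) * sum(R_i^2/n_i) - 3(N+1)
     = 12/(13*14) * (30^2/5 + 19.5^2/3 + 41.5^2/5) - 3*14
     = 0.065934 * 651.2 - 42
     = 0.936264.
Step 4: Ties present; correction factor C = 1 - 6/(13^3 - 13) = 0.997253. Corrected H = 0.936264 / 0.997253 = 0.938843.
Step 5: Under H0, H ~ chi^2(2); p-value = 0.625364.
Step 6: alpha = 0.1. fail to reject H0.

H = 0.9388, df = 2, p = 0.625364, fail to reject H0.


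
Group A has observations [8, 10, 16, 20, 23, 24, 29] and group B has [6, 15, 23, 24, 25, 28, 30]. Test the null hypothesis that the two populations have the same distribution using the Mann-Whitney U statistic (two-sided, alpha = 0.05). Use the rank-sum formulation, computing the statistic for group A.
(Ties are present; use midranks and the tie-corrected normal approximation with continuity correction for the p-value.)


Step 1: Combine and sort all 14 observations; assign midranks.
sorted (value, group): (6,Y), (8,X), (10,X), (15,Y), (16,X), (20,X), (23,X), (23,Y), (24,X), (24,Y), (25,Y), (28,Y), (29,X), (30,Y)
ranks: 6->1, 8->2, 10->3, 15->4, 16->5, 20->6, 23->7.5, 23->7.5, 24->9.5, 24->9.5, 25->11, 28->12, 29->13, 30->14
Step 2: Rank sum for X: R1 = 2 + 3 + 5 + 6 + 7.5 + 9.5 + 13 = 46.
Step 3: U_X = R1 - n1(n1+1)/2 = 46 - 7*8/2 = 46 - 28 = 18.
       U_Y = n1*n2 - U_X = 49 - 18 = 31.
Step 4: Ties are present, so use the tie-corrected normal approximation (with continuity correction) for the p-value.
Step 5: p-value = 0.442284; compare to alpha = 0.05. fail to reject H0.

U_X = 18, p = 0.442284, fail to reject H0 at alpha = 0.05.


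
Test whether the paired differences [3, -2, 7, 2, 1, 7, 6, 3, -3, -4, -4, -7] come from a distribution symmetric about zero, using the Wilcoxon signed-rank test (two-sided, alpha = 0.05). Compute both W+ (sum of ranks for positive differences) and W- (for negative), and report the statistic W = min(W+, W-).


Step 1: Drop any zero differences (none here) and take |d_i|.
|d| = [3, 2, 7, 2, 1, 7, 6, 3, 3, 4, 4, 7]
Step 2: Midrank |d_i| (ties get averaged ranks).
ranks: |3|->5, |2|->2.5, |7|->11, |2|->2.5, |1|->1, |7|->11, |6|->9, |3|->5, |3|->5, |4|->7.5, |4|->7.5, |7|->11
Step 3: Attach original signs; sum ranks with positive sign and with negative sign.
W+ = 5 + 11 + 2.5 + 1 + 11 + 9 + 5 = 44.5
W- = 2.5 + 5 + 7.5 + 7.5 + 11 = 33.5
(Check: W+ + W- = 78 should equal n(n+1)/2 = 78.)
Step 4: Test statistic W = min(W+, W-) = 33.5.
Step 5: Ties in |d|, so use the tie-corrected normal approximation.
        E[W] = n(n+1)/4 = 12*13/4 = 39.
        Tie groups: |d|=2 (t=2), |d|=3 (t=3), |d|=4 (t=2), |d|=7 (t=3); sum(t^3 - t) = 60.
        Var[W] = n(n+1)(2n+1)/24 - sum(t^3-t)/48 = 3900/24 - 60/48 = 161.25.
        z = (W - E[W]) / sqrt(Var[W]) = (33.5 - 39) / 12.6984 = -0.4331.
        Two-sided p = 2*Phi(z) = 0.664924.
Step 6: alpha = 0.05. fail to reject H0.

W+ = 44.5, W- = 33.5, W = min = 33.5, p = 0.664924, fail to reject H0.


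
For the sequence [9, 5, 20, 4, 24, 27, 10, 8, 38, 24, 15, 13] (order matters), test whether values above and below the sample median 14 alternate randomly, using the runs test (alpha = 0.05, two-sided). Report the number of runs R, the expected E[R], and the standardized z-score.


Step 1: Compute median = 14; label A = above, B = below.
Labels in order: BBABAABBAAAB  (n_A = 6, n_B = 6)
Step 2: Count runs R = 7.
Step 3: Under H0 (random ordering), E[R] = 2*n_A*n_B/(n_A+n_B) + 1 = 2*6*6/12 + 1 = 7.0000.
        Var[R] = 2*n_A*n_B*(2*n_A*n_B - n_A - n_B) / ((n_A+n_B)^2 * (n_A+n_B-1)) = 4320/1584 = 2.7273.
        SD[R] = 1.6514.
Step 4: R = E[R], so z = 0 with no continuity correction.
Step 5: Two-sided p-value via normal approximation = 2*(1 - Phi(|z|)) = 1.000000.
Step 6: alpha = 0.05. fail to reject H0.

R = 7, z = 0.0000, p = 1.000000, fail to reject H0.


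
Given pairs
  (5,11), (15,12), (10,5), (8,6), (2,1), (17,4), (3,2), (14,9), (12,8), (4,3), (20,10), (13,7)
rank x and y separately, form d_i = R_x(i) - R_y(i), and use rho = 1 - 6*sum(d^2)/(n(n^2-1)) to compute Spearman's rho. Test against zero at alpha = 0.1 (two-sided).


Step 1: Rank x and y separately (midranks; no ties here).
rank(x): 5->4, 15->10, 10->6, 8->5, 2->1, 17->11, 3->2, 14->9, 12->7, 4->3, 20->12, 13->8
rank(y): 11->11, 12->12, 5->5, 6->6, 1->1, 4->4, 2->2, 9->9, 8->8, 3->3, 10->10, 7->7
Step 2: d_i = R_x(i) - R_y(i); compute d_i^2.
  (4-11)^2=49, (10-12)^2=4, (6-5)^2=1, (5-6)^2=1, (1-1)^2=0, (11-4)^2=49, (2-2)^2=0, (9-9)^2=0, (7-8)^2=1, (3-3)^2=0, (12-10)^2=4, (8-7)^2=1
sum(d^2) = 110.
Step 3: rho = 1 - 6*110 / (12*(12^2 - 1)) = 1 - 660/1716 = 0.615385.
Step 4: Under H0, t = rho * sqrt((n-2)/(1-rho^2)) = 2.4689 ~ t(10).
Step 5: Two-sided p-value from the t-distribution with 10 df = 0.033170.
Step 6: alpha = 0.1. reject H0.

rho = 0.6154, p = 0.033170, reject H0 at alpha = 0.1.


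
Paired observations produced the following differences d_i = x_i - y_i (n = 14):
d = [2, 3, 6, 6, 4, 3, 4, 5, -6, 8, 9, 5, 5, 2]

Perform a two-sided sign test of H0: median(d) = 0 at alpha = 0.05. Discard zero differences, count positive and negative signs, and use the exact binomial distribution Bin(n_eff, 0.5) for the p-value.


Step 1: Discard zero differences. Original n = 14; n_eff = number of nonzero differences = 14.
Nonzero differences (with sign): +2, +3, +6, +6, +4, +3, +4, +5, -6, +8, +9, +5, +5, +2
Step 2: Count signs: positive = 13, negative = 1.
Step 3: Under H0: P(positive) = 0.5, so the number of positives S ~ Bin(14, 0.5).
Step 4: Two-sided exact p-value = sum of Bin(14,0.5) probabilities at or below the observed probability = 0.001831.
Step 5: alpha = 0.05. reject H0.

n_eff = 14, pos = 13, neg = 1, p = 0.001831, reject H0.


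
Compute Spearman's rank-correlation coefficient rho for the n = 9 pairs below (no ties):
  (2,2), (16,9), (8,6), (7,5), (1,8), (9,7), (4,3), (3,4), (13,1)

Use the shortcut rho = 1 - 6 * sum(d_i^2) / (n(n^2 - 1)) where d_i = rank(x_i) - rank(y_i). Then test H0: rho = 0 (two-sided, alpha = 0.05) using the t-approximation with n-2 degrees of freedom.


Step 1: Rank x and y separately (midranks; no ties here).
rank(x): 2->2, 16->9, 8->6, 7->5, 1->1, 9->7, 4->4, 3->3, 13->8
rank(y): 2->2, 9->9, 6->6, 5->5, 8->8, 7->7, 3->3, 4->4, 1->1
Step 2: d_i = R_x(i) - R_y(i); compute d_i^2.
  (2-2)^2=0, (9-9)^2=0, (6-6)^2=0, (5-5)^2=0, (1-8)^2=49, (7-7)^2=0, (4-3)^2=1, (3-4)^2=1, (8-1)^2=49
sum(d^2) = 100.
Step 3: rho = 1 - 6*100 / (9*(9^2 - 1)) = 1 - 600/720 = 0.166667.
Step 4: Under H0, t = rho * sqrt((n-2)/(1-rho^2)) = 0.4472 ~ t(7).
Step 5: Two-sided p-value from the t-distribution with 7 df = 0.668231.
Step 6: alpha = 0.05. fail to reject H0.

rho = 0.1667, p = 0.668231, fail to reject H0 at alpha = 0.05.


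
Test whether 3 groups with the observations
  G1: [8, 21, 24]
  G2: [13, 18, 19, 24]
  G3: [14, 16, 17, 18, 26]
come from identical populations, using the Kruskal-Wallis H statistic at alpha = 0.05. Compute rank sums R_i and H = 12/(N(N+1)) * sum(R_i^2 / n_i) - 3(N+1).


Step 1: Combine all N = 12 observations and assign midranks.
sorted (value, group, rank): (8,G1,1), (13,G2,2), (14,G3,3), (16,G3,4), (17,G3,5), (18,G2,6.5), (18,G3,6.5), (19,G2,8), (21,G1,9), (24,G1,10.5), (24,G2,10.5), (26,G3,12)
Step 2: Sum ranks within each group.
R_1 = 20.5 (n_1 = 3)
R_2 = 27 (n_2 = 4)
R_3 = 30.5 (n_3 = 5)
Step 3: H = 12/(N(N+1)) * sum(R_i^2/n_i) - 3(N+1)
     = 12/(12*13) * (20.5^2/3 + 27^2/4 + 30.5^2/5) - 3*13
     = 0.076923 * 508.383 - 39
     = 0.106410.
Step 4: Ties present; correction factor C = 1 - 12/(12^3 - 12) = 0.993007. Corrected H = 0.106410 / 0.993007 = 0.107160.
Step 5: Under H0, H ~ chi^2(2); p-value = 0.947830.
Step 6: alpha = 0.05. fail to reject H0.

H = 0.1072, df = 2, p = 0.947830, fail to reject H0.


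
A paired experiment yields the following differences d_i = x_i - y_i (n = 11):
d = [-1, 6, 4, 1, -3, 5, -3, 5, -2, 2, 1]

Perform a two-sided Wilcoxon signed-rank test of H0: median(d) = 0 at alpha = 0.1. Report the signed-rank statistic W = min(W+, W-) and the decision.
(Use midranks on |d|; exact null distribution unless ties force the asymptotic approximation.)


Step 1: Drop any zero differences (none here) and take |d_i|.
|d| = [1, 6, 4, 1, 3, 5, 3, 5, 2, 2, 1]
Step 2: Midrank |d_i| (ties get averaged ranks).
ranks: |1|->2, |6|->11, |4|->8, |1|->2, |3|->6.5, |5|->9.5, |3|->6.5, |5|->9.5, |2|->4.5, |2|->4.5, |1|->2
Step 3: Attach original signs; sum ranks with positive sign and with negative sign.
W+ = 11 + 8 + 2 + 9.5 + 9.5 + 4.5 + 2 = 46.5
W- = 2 + 6.5 + 6.5 + 4.5 = 19.5
(Check: W+ + W- = 66 should equal n(n+1)/2 = 66.)
Step 4: Test statistic W = min(W+, W-) = 19.5.
Step 5: Ties in |d|, so use the tie-corrected normal approximation.
        E[W] = n(n+1)/4 = 11*12/4 = 33.
        Tie groups: |d|=1 (t=3), |d|=2 (t=2), |d|=3 (t=2), |d|=5 (t=2); sum(t^3 - t) = 42.
        Var[W] = n(n+1)(2n+1)/24 - sum(t^3-t)/48 = 3036/24 - 42/48 = 125.625.
        z = (W - E[W]) / sqrt(Var[W]) = (19.5 - 33) / 11.2083 = -1.2045.
        Two-sided p = 2*Phi(z) = 0.228408.
Step 6: alpha = 0.1. fail to reject H0.

W+ = 46.5, W- = 19.5, W = min = 19.5, p = 0.228408, fail to reject H0.
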